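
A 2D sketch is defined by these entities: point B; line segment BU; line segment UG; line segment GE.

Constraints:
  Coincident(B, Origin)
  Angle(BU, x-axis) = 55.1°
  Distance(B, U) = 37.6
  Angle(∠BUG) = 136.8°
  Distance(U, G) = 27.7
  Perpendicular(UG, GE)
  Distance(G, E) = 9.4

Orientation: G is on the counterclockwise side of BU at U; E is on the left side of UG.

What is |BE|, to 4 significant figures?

57.48

∠BUG = 136.8°, so UG runs at 55.1° + (180° − 136.8°) = 98.30° from the x-axis; with |UG| = 27.7, G = U + 27.7·(cos 98.30°, sin 98.30°) = (17.51, 58.25). UG ⟂ GE; with |GE| = 9.4 on the left of UG, E = G + 9.4·(-0.9895, -0.1444) = (8.212, 56.89). Then |BE| = |E − B| = 57.48.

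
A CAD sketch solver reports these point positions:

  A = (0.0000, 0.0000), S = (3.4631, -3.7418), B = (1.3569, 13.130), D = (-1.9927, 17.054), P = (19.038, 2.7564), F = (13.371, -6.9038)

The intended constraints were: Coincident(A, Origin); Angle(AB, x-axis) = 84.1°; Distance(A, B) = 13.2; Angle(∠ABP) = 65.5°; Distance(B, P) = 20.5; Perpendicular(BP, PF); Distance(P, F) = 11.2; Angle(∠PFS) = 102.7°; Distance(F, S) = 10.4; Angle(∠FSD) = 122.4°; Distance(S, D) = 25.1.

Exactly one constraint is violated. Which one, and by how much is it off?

Distance(S, D) = 25.1 — off by 3.60.

A = (0.00, 0.00) ✓; AB at 84.10° ✓; |AB| = 13.20 ✓; ∠ABP = 65.50° ✓; |BP| = 20.50 ✓; ∠(BP, PF) = 90.00° ✓; |PF| = 11.20 ✓; ∠PFS = 102.7° ✓; |FS| = 10.40 ✓; ∠FSD = 122.4° ✓; |SD| = 21.50 ✗.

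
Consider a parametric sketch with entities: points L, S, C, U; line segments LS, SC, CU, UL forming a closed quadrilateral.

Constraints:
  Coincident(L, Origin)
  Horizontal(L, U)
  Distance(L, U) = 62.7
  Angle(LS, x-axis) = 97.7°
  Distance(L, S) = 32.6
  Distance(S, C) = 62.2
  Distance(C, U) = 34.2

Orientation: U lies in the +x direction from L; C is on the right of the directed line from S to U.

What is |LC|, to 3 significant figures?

37.4

Checks: L = (0.00, 0.00) ✓; |SC| = 62.20 ✓; |CU| = 34.20 ✓.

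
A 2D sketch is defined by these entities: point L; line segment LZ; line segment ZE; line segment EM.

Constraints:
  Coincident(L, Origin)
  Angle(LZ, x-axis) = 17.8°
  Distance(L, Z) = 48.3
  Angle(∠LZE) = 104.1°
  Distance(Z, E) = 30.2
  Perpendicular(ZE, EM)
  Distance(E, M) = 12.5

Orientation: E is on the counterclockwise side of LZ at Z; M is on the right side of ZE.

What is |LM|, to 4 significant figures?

72.68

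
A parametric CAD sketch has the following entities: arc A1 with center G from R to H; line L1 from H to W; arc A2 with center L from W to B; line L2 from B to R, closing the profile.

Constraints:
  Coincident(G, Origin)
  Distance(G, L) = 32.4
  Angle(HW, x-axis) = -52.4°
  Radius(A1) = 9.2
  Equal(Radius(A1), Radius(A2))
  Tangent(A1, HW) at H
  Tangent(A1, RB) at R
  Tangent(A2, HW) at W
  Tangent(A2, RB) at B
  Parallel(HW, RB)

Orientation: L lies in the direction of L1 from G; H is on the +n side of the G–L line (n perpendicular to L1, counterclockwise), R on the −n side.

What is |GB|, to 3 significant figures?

33.7

Tangency of A1 to both parallel lines with radius 9.2 puts H and R at G ± 9.2·n: H = (7.29, 5.61), R = (-7.29, -5.61). Equal radii place W and B the same way about L: W = L + 9.2·n = (27.1, -20.1), B = L − 9.2·n = (12.5, -31.3). Then |GB| = |B − G| = 33.7.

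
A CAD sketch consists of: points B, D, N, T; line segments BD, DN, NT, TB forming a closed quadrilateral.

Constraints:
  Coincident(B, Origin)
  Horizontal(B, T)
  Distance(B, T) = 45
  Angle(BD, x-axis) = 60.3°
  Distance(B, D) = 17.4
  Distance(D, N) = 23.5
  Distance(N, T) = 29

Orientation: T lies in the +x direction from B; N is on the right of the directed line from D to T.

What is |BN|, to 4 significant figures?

18.19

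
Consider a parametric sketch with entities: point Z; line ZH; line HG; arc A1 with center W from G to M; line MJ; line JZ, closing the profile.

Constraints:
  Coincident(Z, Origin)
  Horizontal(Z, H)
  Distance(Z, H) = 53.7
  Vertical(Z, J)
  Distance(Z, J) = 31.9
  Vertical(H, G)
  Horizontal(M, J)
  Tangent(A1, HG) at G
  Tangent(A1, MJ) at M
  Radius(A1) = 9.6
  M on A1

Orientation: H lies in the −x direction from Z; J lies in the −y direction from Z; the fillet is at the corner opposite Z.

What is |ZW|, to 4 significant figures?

49.42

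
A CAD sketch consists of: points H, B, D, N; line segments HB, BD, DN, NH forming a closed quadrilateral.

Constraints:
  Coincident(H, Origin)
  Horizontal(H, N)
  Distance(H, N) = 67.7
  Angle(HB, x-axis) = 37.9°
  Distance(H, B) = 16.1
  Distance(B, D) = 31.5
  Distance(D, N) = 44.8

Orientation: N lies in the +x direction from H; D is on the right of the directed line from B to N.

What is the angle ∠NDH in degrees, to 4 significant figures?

121.6°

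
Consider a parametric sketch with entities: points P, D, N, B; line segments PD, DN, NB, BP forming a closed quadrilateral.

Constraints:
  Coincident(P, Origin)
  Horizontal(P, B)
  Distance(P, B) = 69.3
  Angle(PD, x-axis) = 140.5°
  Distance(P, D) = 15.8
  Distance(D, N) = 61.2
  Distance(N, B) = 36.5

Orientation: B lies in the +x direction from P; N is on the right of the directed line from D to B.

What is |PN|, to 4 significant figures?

45.61

Checks: |DN| = 61.20 ✓; |NB| = 36.50 ✓.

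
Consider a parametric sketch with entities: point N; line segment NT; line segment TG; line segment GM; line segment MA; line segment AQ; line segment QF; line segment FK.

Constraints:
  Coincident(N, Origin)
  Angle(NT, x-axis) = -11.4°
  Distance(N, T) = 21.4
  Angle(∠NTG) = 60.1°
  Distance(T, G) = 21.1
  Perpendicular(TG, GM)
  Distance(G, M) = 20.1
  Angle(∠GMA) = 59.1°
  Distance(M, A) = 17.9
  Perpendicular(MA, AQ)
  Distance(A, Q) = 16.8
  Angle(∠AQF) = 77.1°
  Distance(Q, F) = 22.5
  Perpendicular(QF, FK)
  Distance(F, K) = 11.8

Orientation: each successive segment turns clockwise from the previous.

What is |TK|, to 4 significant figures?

30.45

∠AQF = 77.1° gives QF at -175.1° from the x-axis; with |QF| = 22.5, F = (-8.288, -19.26). QF ⟂ FK, so FK runs at 94.90°; with |FK| = 11.8, K = (-9.296, -7.504). Then |TK| = |K − T| = 30.45.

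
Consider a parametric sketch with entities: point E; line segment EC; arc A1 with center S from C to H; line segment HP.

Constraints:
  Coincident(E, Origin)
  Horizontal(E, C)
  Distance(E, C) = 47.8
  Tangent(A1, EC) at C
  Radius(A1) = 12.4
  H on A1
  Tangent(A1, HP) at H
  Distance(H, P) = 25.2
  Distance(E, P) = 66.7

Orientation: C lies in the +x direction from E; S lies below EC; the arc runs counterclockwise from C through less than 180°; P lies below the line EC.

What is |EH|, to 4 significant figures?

42.94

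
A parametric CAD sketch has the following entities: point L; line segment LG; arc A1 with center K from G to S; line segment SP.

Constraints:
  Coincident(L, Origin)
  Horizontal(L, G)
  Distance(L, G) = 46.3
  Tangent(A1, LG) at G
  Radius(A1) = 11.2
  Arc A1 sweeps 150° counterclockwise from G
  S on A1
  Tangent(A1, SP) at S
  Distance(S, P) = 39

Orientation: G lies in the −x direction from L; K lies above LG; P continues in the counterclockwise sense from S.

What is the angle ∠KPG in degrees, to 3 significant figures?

9.08°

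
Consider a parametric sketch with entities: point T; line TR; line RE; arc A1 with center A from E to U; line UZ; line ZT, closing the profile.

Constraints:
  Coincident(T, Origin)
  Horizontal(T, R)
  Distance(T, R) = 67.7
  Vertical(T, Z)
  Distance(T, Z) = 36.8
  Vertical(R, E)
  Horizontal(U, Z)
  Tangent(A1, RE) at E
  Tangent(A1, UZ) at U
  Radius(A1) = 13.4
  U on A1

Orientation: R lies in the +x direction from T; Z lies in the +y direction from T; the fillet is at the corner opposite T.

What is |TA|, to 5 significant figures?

59.127

T is at the origin; TR is horizontal with |TR| = 67.7 and R on the +x side, so R = (67.700, 0.0000). T and Z share the same x with |TZ| = 36.8 and Z on the +y side, so Z = (0.0000, 36.800). The virtual corner opposite T is at (67.700, 36.800). The tangent condition forces AE to be normal to RE and the tangent condition forces AU to be normal to UZ, with radius 13.4, so the center A sits 13.4 in from both sides at A = (54.300, 23.400). Then |TA| = |A − T| = 59.127.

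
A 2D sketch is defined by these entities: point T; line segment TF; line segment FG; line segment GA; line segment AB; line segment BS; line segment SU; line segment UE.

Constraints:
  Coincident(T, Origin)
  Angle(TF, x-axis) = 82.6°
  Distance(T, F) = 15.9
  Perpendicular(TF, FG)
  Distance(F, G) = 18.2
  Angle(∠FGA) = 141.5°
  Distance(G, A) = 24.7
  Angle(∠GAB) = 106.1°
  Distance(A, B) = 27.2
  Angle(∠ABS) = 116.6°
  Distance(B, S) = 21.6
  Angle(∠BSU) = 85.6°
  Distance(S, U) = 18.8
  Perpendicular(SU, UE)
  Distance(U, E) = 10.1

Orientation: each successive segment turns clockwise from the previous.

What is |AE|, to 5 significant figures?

23.155

T is at the origin; TF runs at 82.6° with length 15.9, so F = (2.0478, 15.768). TF ⟂ FG, so FG runs at -7.4000°; with |FG| = 18.2, G = (20.096, 13.423). ∠FGA = 141.5° gives GA at -45.900° from the x-axis; with |GA| = 24.7, A = (37.285, -4.3142). ∠GAB = 106.1° gives AB at -119.80° from the x-axis; with |AB| = 27.2, B = (23.768, -27.917). ∠ABS = 116.6° gives BS at 176.80° from the x-axis; with |BS| = 21.6, S = (2.2013, -26.712). ∠BSU = 85.6° gives SU at 82.400° from the x-axis; with |SU| = 18.8, U = (4.6877, -8.0769). The perpendicularity gives UE at right angles to SU, so UE runs at -7.6000°; with |UE| = 10.1, E = (14.699, -9.4126). Then |AE| = |E − A| = 23.155.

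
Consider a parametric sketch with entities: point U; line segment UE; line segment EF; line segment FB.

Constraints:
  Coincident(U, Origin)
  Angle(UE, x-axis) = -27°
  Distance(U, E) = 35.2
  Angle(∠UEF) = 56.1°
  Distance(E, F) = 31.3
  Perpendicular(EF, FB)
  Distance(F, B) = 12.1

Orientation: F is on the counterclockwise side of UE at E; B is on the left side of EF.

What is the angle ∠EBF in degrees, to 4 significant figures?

68.86°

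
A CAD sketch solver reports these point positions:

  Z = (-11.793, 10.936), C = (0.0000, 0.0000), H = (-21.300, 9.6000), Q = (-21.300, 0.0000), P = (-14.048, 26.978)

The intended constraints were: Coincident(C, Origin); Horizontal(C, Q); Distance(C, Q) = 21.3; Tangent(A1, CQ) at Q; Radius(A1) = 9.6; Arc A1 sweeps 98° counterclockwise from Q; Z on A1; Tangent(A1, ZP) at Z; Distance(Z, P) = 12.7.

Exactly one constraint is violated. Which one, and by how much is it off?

Distance(Z, P) = 12.7 — off by 3.50.

C = (0.00, 0.00) ✓; C.y = 0.00, Q.y = 0.00 ✓; |CQ| = 21.30 ✓; ∠(HQ, QC) = 90.00° ✓; |HQ| = 9.600 ✓; bearing(H→Z) − bearing(H→Q) = 98.00° ✓; |HZ| = 9.600 ✓; ∠(HZ, ZP) = 90.00° ✓; |ZP| = 16.20 ✗.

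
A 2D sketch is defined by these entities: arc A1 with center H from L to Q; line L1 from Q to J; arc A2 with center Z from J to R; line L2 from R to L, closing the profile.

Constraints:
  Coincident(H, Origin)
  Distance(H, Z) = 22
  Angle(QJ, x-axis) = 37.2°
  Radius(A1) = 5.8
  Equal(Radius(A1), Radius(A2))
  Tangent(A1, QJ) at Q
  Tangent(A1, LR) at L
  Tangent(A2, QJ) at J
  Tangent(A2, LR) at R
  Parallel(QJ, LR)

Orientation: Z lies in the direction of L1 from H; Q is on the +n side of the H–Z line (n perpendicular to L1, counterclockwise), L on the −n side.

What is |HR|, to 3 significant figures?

22.8

Tangency of A1 to both parallel lines with radius 5.8 puts Q and L at H ± 5.8·n: Q = (-3.51, 4.62), L = (3.51, -4.62). Equal radii place J and R the same way about Z: J = Z + 5.8·n = (14.0, 17.9), R = Z − 5.8·n = (21.0, 8.68). Then |HR| = |R − H| = 22.8.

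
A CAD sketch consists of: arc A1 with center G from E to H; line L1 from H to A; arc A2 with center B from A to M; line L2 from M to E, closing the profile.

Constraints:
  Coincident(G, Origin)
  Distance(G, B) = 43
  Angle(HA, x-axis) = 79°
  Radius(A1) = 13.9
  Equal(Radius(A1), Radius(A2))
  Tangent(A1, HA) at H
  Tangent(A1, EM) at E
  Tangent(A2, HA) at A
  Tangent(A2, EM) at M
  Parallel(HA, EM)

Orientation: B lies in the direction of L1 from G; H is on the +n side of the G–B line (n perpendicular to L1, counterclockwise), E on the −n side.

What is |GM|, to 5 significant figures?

45.191

The slot axis is L1's direction at 79.0°, so u = (cos 79.0°, sin 79.0°) = (0.19081, 0.98163) and n = (−sin 79.0°, cos 79.0°) = (-0.98163, 0.19081). G is at the origin and B lies 43.0 along u from G, so B = 43.0·u = (8.2048, 42.210). Tangency of A1 to both parallel lines with radius 13.9 puts H and E at G ± 13.9·n: H = (-13.645, 2.6522), E = (13.645, -2.6522). Equal radii place A and M the same way about B: A = B + 13.9·n = (-5.4398, 44.862), M = B − 13.9·n = (21.849, 39.558). Then |GM| = |M − G| = 45.191.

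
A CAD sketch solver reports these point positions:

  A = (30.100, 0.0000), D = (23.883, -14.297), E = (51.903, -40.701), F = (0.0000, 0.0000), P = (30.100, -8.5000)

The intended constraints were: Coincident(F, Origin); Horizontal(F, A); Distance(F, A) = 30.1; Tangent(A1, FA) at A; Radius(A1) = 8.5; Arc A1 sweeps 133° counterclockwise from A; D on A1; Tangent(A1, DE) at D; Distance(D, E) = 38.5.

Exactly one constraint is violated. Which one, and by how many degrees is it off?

Tangent(A1, DE) at D — off by 3.70°.

F = (0.00, 0.00) ✓; F.y = 0.00, A.y = 0.00 ✓; |FA| = 30.10 ✓; ∠(PA, AF) = 90.00° ✓; |PA| = 8.500 ✓; bearing(P→D) − bearing(P→A) = 133.0° ✓; |PD| = 8.500 ✓; ∠(PD, DE) = 86.30° ✗; |DE| = 38.50 ✓.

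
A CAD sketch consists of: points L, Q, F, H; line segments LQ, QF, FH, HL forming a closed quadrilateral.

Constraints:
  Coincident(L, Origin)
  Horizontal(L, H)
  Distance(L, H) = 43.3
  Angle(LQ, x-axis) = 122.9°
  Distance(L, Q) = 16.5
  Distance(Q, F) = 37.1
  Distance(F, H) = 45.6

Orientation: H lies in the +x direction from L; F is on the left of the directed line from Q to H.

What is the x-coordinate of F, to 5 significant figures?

18.803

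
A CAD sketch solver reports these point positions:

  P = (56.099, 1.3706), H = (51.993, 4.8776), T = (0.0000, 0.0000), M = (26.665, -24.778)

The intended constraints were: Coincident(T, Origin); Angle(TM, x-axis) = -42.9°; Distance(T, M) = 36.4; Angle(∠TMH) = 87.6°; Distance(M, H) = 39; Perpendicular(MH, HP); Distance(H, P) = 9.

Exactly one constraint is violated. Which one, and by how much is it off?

Distance(H, P) = 9 — off by 3.60.

T = (0.00, 0.00) ✓; TM at -42.90° ✓; |TM| = 36.40 ✓; ∠TMH = 87.60° ✓; |MH| = 39.00 ✓; ∠(MH, HP) = 90.00° ✓; |HP| = 5.400 ✗.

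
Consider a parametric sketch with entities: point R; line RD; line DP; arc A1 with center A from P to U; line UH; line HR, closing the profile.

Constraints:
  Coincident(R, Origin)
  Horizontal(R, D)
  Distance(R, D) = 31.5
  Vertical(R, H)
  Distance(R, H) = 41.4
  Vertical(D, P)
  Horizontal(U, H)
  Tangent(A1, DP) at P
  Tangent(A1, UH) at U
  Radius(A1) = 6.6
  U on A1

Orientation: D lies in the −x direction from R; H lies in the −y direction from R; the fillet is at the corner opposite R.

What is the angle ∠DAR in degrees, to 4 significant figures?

46.32°

RH is vertical with |RH| = 41.4 and H on the −y side, so H = (0.000, -41.40). The virtual corner opposite R is at (-31.50, -41.40). A1 meets DP tangentially, so AP is at right angles to DP and since A1 is tangent to UH there, AU ⟂ UH, with radius 6.6, so the center A sits 6.6 in from both sides at A = (-24.90, -34.80). Then cos ∠DAR = AD·AR / (|AD||AR|), giving 46.32°.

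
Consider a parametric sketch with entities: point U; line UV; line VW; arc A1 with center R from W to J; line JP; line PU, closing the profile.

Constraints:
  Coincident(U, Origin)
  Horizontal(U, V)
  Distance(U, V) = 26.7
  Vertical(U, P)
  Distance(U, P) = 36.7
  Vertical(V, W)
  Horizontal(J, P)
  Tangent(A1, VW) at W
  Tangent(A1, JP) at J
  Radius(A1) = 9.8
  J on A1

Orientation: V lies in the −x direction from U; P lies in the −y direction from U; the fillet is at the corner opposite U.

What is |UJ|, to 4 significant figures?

40.40

The virtual corner opposite U is at (-26.70, -36.70). The tangent condition forces RW to be normal to VW and the tangent condition forces RJ to be normal to JP, with radius 9.8, so the center R sits 9.8 in from both sides at R = (-16.90, -26.90). That places the tangent points at W = (-26.70, -26.90) on VW and J = (-16.90, -36.70) on JP. Then |UJ| = |J − U| = 40.40.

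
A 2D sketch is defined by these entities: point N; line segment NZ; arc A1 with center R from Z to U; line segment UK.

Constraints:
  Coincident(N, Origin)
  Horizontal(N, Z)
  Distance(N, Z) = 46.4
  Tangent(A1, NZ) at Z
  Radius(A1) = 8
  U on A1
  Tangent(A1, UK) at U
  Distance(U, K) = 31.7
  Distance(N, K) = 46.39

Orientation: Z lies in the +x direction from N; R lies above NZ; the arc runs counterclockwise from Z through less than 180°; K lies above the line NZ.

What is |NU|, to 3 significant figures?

53.8

Checks: |RU| = 8.000 ✓; ∠(RU, UK) = 90.00° ✓; |UK| = 31.70 ✓; |NK| = 46.39 ✓.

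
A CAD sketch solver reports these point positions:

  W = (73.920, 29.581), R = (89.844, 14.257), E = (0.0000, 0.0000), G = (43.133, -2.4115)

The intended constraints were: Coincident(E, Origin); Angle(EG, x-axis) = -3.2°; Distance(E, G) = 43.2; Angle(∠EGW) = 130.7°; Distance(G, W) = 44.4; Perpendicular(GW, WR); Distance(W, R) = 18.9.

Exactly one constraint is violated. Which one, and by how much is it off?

Distance(W, R) = 18.9 — off by 3.20.

E = (0.00, 0.00) ✓; EG at -3.200° ✓; |EG| = 43.20 ✓; ∠EGW = 130.7° ✓; |GW| = 44.40 ✓; ∠(GW, WR) = 90.00° ✓; |WR| = 22.10 ✗.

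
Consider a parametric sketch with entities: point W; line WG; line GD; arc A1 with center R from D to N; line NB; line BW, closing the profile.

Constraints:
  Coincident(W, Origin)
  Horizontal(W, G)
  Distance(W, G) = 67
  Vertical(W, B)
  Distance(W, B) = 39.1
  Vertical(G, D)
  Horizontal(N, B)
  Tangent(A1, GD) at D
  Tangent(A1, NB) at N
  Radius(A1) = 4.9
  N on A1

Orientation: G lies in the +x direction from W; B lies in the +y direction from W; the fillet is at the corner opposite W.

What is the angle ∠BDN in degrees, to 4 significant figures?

40.82°

W is at the origin; WG is horizontal with |WG| = 67.0 and G on the +x side, so G = (67.00, 0.000). WB is vertical with |WB| = 39.1 and B on the +y side, so B = (0.000, 39.10). The virtual corner opposite W is at (67.00, 39.10). Since A1 is tangent to GD there, RD ⟂ GD and tangency of A1 to NB means the radius RN is perpendicular to NB, with radius 4.9, so the center R sits 4.9 in from both sides at R = (62.10, 34.20). That places the tangent points at D = (67.00, 34.20) on GD and N = (62.10, 39.10) on NB. Then cos ∠BDN = DB·DN / (|DB||DN|), giving 40.82°.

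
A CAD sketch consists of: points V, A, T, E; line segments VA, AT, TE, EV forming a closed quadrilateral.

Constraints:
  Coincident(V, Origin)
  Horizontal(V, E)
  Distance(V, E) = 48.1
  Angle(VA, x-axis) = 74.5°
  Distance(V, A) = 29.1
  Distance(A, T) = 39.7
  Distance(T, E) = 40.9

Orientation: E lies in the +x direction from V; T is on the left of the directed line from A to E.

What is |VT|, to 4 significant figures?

61.02

V is at the origin; V and E share the same y with |VE| = 48.1 and E in +x, so E = (48.1, 0). VA runs at 74.5° with |VA| = 29.1, so A = (7.777, 28.04). T is determined by |AT| = 39.7 and |TE| = 40.9 together: it lies at the intersection of circle(A, 39.7) and circle(E, 40.9). With |AE| = 49.12, the foot of the radical line on AE is 23.57 from A and the perpendicular offset is √(39.7² − 23.57²) = 31.94. Taking the left-of-AE solution: T = (45.37, 40.81).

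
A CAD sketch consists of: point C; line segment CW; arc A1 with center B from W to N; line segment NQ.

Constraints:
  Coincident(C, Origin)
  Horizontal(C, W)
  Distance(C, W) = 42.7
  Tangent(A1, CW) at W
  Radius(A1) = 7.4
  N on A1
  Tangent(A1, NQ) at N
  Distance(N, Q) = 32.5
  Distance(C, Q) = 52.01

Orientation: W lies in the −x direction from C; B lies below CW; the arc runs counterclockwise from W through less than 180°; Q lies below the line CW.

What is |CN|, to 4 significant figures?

50.41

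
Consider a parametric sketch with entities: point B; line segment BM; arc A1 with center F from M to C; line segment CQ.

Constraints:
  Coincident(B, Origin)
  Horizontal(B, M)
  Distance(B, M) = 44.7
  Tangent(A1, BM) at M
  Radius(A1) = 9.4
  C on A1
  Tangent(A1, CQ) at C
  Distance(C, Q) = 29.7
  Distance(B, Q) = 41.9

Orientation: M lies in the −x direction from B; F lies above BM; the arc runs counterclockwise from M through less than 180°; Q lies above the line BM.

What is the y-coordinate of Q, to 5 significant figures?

33.580

Checks: B = (0.00, 0.00) ✓; |FC| = 9.400 ✓; ∠(FC, CQ) = 90.00° ✓; |CQ| = 29.70 ✓; |BQ| = 41.90 ✓.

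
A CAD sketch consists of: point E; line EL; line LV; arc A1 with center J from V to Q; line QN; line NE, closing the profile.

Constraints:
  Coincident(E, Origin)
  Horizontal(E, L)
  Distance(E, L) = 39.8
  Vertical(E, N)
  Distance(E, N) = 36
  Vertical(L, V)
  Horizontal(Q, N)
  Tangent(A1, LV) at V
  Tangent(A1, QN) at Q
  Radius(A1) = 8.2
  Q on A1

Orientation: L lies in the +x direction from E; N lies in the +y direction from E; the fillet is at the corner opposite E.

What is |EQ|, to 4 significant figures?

47.90

E is at the origin; EL is horizontal with |EL| = 39.8 and L on the +x side, so L = (39.80, 0.000). EN is vertical with |EN| = 36.0 and N on the +y side, so N = (0.000, 36.00). The virtual corner opposite E is at (39.80, 36.00). The tangent condition forces JV to be normal to LV and the tangent condition forces JQ to be normal to QN, with radius 8.2, so the center J sits 8.2 in from both sides at J = (31.60, 27.80). That places the tangent points at V = (39.80, 27.80) on LV and Q = (31.60, 36.00) on QN. Then |EQ| = |Q − E| = 47.90.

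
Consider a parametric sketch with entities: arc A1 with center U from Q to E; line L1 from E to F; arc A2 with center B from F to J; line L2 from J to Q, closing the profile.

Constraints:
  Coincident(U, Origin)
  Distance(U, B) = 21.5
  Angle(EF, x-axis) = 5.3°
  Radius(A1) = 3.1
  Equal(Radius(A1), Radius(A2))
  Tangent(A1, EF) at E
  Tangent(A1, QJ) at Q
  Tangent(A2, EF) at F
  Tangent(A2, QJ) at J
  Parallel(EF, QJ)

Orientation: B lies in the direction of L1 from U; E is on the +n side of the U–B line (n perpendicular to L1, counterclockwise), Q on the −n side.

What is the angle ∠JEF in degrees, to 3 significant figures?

16.1°

The slot axis is L1's direction at 5.3°, so u = (cos 5.3°, sin 5.3°) = (0.996, 0.0924) and n = (−sin 5.3°, cos 5.3°) = (-0.0924, 0.996). U is at the origin and B lies 21.5 along u from U, so B = 21.5·u = (21.4, 1.99). Tangency of A1 to both parallel lines with radius 3.1 puts E and Q at U ± 3.1·n: E = (-0.286, 3.09), Q = (0.286, -3.09). Equal radii place F and J the same way about B: F = B + 3.1·n = (21.1, 5.07), J = B − 3.1·n = (21.7, -1.10). Then cos ∠JEF = EJ·EF / (|EJ||EF|), giving 16.1°.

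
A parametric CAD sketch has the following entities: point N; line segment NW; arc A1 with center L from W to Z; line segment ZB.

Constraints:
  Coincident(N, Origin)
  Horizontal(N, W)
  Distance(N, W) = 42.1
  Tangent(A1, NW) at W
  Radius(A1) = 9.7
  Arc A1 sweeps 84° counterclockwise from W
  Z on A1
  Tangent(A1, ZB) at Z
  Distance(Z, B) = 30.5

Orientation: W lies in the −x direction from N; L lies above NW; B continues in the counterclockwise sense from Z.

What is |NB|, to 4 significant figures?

48.77

N is at the origin; N and W share the same y with |NW| = 42.1 and W on the −x side, so W = (-42.10, 0.000). The tangent condition forces LW to be normal to NW, so L = W + (0, 9.7) = (-42.10, 9.700). On A1, W sits at bearing -90° from L; an 84° counterclockwise sweep puts Z at bearing -6°, so Z = L + 9.7·(cos -6°, sin -6°) = (-32.45, 8.686). Tangency of A1 to ZB means the radius LZ is perpendicular to ZB, so ZB runs along (−sin -6°, cos -6°); with |ZB| = 30.5, B = (-29.27, 39.02). Then |NB| = |B − N| = 48.77.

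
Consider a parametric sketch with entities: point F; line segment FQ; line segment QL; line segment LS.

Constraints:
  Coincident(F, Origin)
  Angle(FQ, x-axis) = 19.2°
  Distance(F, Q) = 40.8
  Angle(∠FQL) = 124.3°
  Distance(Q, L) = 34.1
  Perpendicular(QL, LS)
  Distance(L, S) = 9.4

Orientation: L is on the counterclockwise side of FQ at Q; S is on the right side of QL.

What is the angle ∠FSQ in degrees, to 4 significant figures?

21.64°

∠FQL = 124.3°, so QL runs at 19.2° + (180° − 124.3°) = 74.90° from the x-axis; with |QL| = 34.1, L = Q + 34.1·(cos 74.90°, sin 74.90°) = (47.41, 46.34). The perpendicularity gives LS at right angles to QL; with |LS| = 9.4 on the right of QL, S = L + 9.4·(0.9655, -0.2605) = (56.49, 43.89). Then cos ∠FSQ = SF·SQ / (|SF||SQ|), giving 21.64°.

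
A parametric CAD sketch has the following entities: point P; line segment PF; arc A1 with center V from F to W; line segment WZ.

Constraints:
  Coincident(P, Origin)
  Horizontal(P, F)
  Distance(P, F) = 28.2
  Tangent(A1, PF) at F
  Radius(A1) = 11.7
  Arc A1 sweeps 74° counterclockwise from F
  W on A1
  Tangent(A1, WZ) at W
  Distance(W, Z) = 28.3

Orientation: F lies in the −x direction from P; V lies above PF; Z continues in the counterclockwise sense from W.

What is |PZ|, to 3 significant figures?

36.8

On A1, F sits at bearing -90° from V; a 74° counterclockwise sweep puts W at bearing -16°, so W = V + 11.7·(cos -16°, sin -16°) = (-17.0, 8.48). A1 meets WZ tangentially, so VW is at right angles to WZ, so WZ runs along (−sin -16°, cos -16°); with |WZ| = 28.3, Z = (-9.15, 35.7). Then |PZ| = |Z − P| = 36.8.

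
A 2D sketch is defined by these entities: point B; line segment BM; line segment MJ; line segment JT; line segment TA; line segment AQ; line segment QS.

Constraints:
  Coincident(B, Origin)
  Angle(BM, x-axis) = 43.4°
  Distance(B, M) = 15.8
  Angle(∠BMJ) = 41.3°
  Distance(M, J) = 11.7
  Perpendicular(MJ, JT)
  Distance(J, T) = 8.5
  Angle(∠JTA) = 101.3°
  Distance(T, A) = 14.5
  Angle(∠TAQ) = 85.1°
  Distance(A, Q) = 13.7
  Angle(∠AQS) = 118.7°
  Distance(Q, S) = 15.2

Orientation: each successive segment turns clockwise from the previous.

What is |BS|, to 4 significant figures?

21.72

∠TAQ = 85.1° gives AQ at 1.100° from the x-axis; with |AQ| = 13.7, Q = (14.12, 14.67). ∠AQS = 118.7° gives QS at -60.20° from the x-axis; with |QS| = 15.2, S = (21.67, 1.485). Then |BS| = |S − B| = 21.72.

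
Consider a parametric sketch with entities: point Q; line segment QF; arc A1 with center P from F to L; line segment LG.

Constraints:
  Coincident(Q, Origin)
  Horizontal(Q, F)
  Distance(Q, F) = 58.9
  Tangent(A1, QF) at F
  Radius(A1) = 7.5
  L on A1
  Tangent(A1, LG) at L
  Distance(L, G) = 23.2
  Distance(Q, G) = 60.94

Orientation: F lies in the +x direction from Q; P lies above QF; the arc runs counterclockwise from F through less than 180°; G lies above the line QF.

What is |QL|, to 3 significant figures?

66.2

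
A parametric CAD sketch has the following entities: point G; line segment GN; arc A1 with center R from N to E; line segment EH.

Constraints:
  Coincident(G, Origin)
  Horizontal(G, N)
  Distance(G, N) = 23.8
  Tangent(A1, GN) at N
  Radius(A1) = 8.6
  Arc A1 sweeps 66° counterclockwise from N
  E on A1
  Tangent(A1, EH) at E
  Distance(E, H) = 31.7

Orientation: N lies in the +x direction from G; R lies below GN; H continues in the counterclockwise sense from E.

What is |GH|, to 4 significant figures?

34.20

G is at the origin; GN is horizontal with |GN| = 23.8 and N on the +x side, so N = (23.80, 0.000). A1 meets GN tangentially, so RN is at right angles to GN, so R = N + (0, -8.6) = (23.80, -8.600). On A1, N sits at bearing 90° from R; a 66° counterclockwise sweep puts E at bearing 156°, so E = R + 8.6·(cos 156°, sin 156°) = (15.94, -5.102). The tangent condition forces RE to be normal to EH, so EH runs along (−sin 156°, cos 156°); with |EH| = 31.7, H = (3.050, -34.06). Then |GH| = |H − G| = 34.20.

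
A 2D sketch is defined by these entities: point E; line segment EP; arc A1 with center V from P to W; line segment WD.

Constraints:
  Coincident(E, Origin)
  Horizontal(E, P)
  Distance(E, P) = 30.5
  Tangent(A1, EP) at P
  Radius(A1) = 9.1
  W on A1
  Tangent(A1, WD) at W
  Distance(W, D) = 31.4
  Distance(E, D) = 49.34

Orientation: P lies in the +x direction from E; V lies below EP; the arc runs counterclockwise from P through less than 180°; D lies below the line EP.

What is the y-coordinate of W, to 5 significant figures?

-10.571

Checks: |EP| = 30.50 ✓; |VW| = 9.100 ✓; ∠(VW, WD) = 90.00° ✓; |WD| = 31.40 ✓; |ED| = 49.34 ✓.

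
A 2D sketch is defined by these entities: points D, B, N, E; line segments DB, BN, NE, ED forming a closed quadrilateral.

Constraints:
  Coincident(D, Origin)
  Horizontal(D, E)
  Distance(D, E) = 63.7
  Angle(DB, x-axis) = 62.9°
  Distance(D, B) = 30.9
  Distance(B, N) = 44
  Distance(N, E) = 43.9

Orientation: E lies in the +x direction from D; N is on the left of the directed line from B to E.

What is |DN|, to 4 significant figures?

70.04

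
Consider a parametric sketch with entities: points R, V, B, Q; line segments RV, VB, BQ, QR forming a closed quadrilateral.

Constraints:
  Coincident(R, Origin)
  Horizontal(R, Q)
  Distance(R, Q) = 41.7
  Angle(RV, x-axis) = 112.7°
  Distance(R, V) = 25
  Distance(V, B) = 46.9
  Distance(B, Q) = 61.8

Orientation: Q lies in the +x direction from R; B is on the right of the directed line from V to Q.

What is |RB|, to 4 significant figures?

28.11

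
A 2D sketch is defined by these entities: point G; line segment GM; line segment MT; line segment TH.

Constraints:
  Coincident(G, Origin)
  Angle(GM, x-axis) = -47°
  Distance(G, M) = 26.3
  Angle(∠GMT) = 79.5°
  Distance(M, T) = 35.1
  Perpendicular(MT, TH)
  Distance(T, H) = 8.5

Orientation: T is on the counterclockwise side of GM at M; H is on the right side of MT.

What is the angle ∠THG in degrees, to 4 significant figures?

41.41°

G is at the origin; GM runs at -47.0° with length 26.3, so M = 26.3·(cos -47.0°, sin -47.0°) = (17.94, -19.23). ∠GMT = 79.5°, so MT runs at -47.0° + (180° − 79.5°) = 53.50° from the x-axis; with |MT| = 35.1, T = M + 35.1·(cos 53.50°, sin 53.50°) = (38.81, 8.981). The perpendicularity gives TH at right angles to MT; with |TH| = 8.5 on the right of MT, H = T + 8.5·(0.8039, -0.5948) = (45.65, 3.925). Then cos ∠THG = HT·HG / (|HT||HG|), giving 41.41°.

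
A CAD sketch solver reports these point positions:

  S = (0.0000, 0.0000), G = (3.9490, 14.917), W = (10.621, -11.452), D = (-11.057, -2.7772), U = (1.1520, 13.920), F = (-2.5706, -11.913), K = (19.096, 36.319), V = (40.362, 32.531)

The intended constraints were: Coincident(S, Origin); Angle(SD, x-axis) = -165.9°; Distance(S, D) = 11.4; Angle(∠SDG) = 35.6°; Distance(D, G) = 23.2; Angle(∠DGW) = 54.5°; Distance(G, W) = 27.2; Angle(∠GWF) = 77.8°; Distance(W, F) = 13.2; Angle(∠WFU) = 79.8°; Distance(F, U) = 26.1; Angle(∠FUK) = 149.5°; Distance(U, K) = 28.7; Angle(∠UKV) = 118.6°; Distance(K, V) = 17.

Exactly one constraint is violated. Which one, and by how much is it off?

Distance(K, V) = 17 — off by 4.60.

S = (0.00, 0.00) ✓; SD at -165.9° ✓; |SD| = 11.40 ✓; ∠SDG = 35.60° ✓; |DG| = 23.20 ✓; ∠DGW = 54.50° ✓; |GW| = 27.20 ✓; ∠GWF = 77.80° ✓; |WF| = 13.20 ✓; ∠WFU = 79.80° ✓; |FU| = 26.10 ✓; ∠FUK = 149.5° ✓; |UK| = 28.70 ✓; ∠UKV = 118.6° ✓; |KV| = 21.60 ✗.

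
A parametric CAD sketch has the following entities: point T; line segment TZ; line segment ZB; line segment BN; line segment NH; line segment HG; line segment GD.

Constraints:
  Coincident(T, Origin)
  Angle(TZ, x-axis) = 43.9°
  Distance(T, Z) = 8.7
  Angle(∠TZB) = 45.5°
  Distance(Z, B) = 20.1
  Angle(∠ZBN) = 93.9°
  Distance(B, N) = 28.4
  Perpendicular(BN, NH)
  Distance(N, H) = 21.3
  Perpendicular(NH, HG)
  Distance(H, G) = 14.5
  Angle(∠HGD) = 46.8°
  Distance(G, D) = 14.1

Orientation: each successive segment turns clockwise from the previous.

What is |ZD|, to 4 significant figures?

26.51

NH is perpendicular to HG, so HG runs at 3.300°; with |HG| = 14.5, G = (-9.045, 6.398). ∠HGD = 46.8° gives GD at -129.9° from the x-axis; with |GD| = 14.1, D = (-18.09, -4.419). Then |ZD| = |D − Z| = 26.51.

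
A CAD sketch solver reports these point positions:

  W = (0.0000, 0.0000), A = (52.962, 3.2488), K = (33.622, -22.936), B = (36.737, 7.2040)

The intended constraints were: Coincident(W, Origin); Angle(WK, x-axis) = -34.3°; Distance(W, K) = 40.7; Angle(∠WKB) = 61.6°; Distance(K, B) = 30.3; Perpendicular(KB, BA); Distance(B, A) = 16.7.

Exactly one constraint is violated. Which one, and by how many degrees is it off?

Perpendicular(KB, BA) — off by 7.80°.

W = (0.00, 0.00) ✓; WK at -34.30° ✓; |WK| = 40.70 ✓; ∠WKB = 61.60° ✓; |KB| = 30.30 ✓; ∠(KB, BA) = 97.80° ✗; |BA| = 16.70 ✓.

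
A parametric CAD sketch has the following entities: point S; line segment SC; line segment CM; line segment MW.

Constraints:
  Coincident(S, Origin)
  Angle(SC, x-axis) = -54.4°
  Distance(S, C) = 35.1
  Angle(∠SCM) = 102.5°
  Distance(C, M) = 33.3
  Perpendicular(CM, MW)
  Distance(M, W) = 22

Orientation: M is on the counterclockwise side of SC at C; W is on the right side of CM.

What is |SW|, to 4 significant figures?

69.56

S is at the origin; SC runs at -54.4° with length 35.1, so C = 35.1·(cos -54.4°, sin -54.4°) = (20.43, -28.54). ∠SCM = 102.5°, so CM runs at -54.4° + (180° − 102.5°) = 23.10° from the x-axis; with |CM| = 33.3, M = C + 33.3·(cos 23.10°, sin 23.10°) = (51.06, -15.48). CM is perpendicular to MW; with |MW| = 22.0 on the right of CM, W = M + 22.0·(0.3923, -0.9198) = (59.69, -35.71). Then |SW| = |W − S| = 69.56.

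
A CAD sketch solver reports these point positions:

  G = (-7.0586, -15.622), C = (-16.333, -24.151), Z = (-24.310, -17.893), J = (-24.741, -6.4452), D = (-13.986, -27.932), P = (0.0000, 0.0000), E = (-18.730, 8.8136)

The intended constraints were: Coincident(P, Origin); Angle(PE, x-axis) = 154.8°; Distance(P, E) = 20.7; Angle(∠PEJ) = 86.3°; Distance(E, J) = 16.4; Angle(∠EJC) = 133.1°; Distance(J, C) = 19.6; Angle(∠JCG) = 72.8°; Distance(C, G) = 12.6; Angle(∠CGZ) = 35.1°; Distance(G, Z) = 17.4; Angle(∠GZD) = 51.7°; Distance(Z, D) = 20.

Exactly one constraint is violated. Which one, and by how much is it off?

Distance(Z, D) = 20 — off by 5.60.

P = (0.00, 0.00) ✓; PE at 154.8° ✓; |PE| = 20.70 ✓; ∠PEJ = 86.30° ✓; |EJ| = 16.40 ✓; ∠EJC = 133.1° ✓; |JC| = 19.60 ✓; ∠JCG = 72.80° ✓; |CG| = 12.60 ✓; ∠CGZ = 35.10° ✓; |GZ| = 17.40 ✓; ∠GZD = 51.70° ✓; |ZD| = 14.40 ✗.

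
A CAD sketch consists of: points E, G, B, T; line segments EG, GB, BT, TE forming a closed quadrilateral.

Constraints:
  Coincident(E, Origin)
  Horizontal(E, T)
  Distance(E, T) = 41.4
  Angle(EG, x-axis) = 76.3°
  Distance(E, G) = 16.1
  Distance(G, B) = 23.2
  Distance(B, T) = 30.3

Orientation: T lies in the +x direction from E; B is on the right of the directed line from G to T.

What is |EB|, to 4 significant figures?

13.25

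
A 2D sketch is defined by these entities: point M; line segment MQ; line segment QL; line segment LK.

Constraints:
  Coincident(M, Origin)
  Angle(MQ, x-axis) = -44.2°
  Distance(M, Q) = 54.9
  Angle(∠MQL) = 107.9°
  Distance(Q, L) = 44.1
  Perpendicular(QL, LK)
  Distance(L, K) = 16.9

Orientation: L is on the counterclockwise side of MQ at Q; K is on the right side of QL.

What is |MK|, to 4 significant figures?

92.19

M is at the origin; MQ runs at -44.2° with length 54.9, so Q = 54.9·(cos -44.2°, sin -44.2°) = (39.36, -38.27). ∠MQL = 107.9°, so QL runs at -44.2° + (180° − 107.9°) = 27.90° from the x-axis; with |QL| = 44.1, L = Q + 44.1·(cos 27.90°, sin 27.90°) = (78.33, -17.64). The perpendicularity gives LK at right angles to QL; with |LK| = 16.9 on the right of QL, K = L + 16.9·(0.4679, -0.8838) = (86.24, -32.57). Then |MK| = |K − M| = 92.19.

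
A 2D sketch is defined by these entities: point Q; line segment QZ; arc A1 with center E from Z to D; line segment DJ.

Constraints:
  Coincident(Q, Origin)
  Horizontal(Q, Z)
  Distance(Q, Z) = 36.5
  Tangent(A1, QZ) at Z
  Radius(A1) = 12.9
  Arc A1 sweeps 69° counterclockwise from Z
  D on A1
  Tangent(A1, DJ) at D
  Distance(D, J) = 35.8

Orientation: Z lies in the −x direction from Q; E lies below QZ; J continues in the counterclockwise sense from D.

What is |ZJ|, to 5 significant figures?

48.554

Q is at the origin; Q and Z share the same y with |QZ| = 36.5 and Z on the −x side, so Z = (-36.500, 0.0000). A1 meets QZ tangentially, so EZ is at right angles to QZ, so E = Z + (0, -12.9) = (-36.500, -12.900). On A1, Z sits at bearing 90° from E; a 69° counterclockwise sweep puts D at bearing 159°, so D = E + 12.9·(cos 159°, sin 159°) = (-48.543, -8.2771). Tangency of A1 to DJ means the radius ED is perpendicular to DJ, so DJ runs along (−sin 159°, cos 159°); with |DJ| = 35.8, J = (-61.373, -41.699). Then |ZJ| = |J − Z| = 48.554.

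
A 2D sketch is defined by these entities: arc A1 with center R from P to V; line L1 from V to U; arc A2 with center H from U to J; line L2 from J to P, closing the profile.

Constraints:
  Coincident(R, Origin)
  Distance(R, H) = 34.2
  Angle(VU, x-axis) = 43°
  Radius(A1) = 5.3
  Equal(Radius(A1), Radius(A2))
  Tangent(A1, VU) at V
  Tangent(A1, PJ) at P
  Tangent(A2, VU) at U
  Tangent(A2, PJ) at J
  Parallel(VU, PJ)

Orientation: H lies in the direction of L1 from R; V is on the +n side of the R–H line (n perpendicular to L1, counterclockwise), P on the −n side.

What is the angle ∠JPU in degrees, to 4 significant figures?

17.22°

The slot axis is L1's direction at 43.0°, so u = (cos 43.0°, sin 43.0°) = (0.7314, 0.6820) and n = (−sin 43.0°, cos 43.0°) = (-0.6820, 0.7314). R is at the origin and H lies 34.2 along u from R, so H = 34.2·u = (25.01, 23.32). Tangency of A1 to both parallel lines with radius 5.3 puts V and P at R ± 5.3·n: V = (-3.615, 3.876), P = (3.615, -3.876). Equal radii place U and J the same way about H: U = H + 5.3·n = (21.40, 27.20), J = H − 5.3·n = (28.63, 19.45). Then cos ∠JPU = PJ·PU / (|PJ||PU|), giving 17.22°.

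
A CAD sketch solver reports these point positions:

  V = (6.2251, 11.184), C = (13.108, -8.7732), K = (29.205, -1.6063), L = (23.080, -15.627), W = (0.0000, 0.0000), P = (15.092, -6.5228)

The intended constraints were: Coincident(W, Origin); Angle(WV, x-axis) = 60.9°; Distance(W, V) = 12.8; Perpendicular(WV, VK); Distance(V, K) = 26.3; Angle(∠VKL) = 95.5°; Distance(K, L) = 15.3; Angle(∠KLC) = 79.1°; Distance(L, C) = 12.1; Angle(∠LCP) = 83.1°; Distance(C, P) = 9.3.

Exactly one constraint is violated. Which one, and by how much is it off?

Distance(C, P) = 9.3 — off by 6.30.

W = (0.00, 0.00) ✓; WV at 60.90° ✓; |WV| = 12.80 ✓; ∠(WV, VK) = 90.00° ✓; |VK| = 26.30 ✓; ∠VKL = 95.50° ✓; |KL| = 15.30 ✓; ∠KLC = 79.10° ✓; |LC| = 12.10 ✓; ∠LCP = 83.10° ✓; |CP| = 3.000 ✗.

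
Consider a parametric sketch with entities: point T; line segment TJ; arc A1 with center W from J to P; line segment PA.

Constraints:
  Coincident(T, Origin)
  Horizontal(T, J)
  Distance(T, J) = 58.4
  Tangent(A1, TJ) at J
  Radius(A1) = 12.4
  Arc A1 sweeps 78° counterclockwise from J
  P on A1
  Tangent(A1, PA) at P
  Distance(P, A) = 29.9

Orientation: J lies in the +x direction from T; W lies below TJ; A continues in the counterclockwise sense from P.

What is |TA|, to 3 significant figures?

56.0

On A1, J sits at bearing 90° from W; a 78° counterclockwise sweep puts P at bearing 168°, so P = W + 12.4·(cos 168°, sin 168°) = (46.3, -9.82). A1 meets PA tangentially, so WP is at right angles to PA, so PA runs along (−sin 168°, cos 168°); with |PA| = 29.9, A = (40.1, -39.1). Then |TA| = |A − T| = 56.0.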